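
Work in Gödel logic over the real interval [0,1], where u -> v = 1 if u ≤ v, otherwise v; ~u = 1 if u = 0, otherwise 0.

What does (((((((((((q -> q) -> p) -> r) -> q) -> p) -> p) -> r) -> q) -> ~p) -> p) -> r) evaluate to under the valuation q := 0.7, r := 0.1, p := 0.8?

(q -> q): 0.7 ≤ 0.7, so result = 1
((q -> q) -> p): 1 > 0.8, so result = 0.8
(((q -> q) -> p) -> r): 0.8 > 0.1, so result = 0.1
((((q -> q) -> p) -> r) -> q): 0.1 ≤ 0.7, so result = 1
(((((q -> q) -> p) -> r) -> q) -> p): 1 > 0.8, so result = 0.8
((((((q -> q) -> p) -> r) -> q) -> p) -> p): 0.8 ≤ 0.8, so result = 1
(((((((q -> q) -> p) -> r) -> q) -> p) -> p) -> r): 1 > 0.1, so result = 0.1
((((((((q -> q) -> p) -> r) -> q) -> p) -> p) -> r) -> q): 0.1 ≤ 0.7, so result = 1
~p: Gödel ¬ of 0.8 = 0 (operand ≠ 0)
(((((((((q -> q) -> p) -> r) -> q) -> p) -> p) -> r) -> q) -> ~p): 1 > 0, so result = 0
((((((((((q -> q) -> p) -> r) -> q) -> p) -> p) -> r) -> q) -> ~p) -> p): 0 ≤ 0.8, so result = 1
(((((((((((q -> q) -> p) -> r) -> q) -> p) -> p) -> r) -> q) -> ~p) -> p) -> r): 1 > 0.1, so result = 0.1

0.10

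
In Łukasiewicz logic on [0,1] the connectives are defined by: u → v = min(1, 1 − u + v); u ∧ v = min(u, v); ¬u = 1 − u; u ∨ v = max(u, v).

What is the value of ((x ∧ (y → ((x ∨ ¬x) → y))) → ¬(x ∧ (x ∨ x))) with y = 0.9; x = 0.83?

0.34

¬x: Łukasiewicz ¬ gives 1 − 0.83 = 0.17
(x ∨ ¬x) = max(0.83, 0.17) = 0.83
((x ∨ ¬x) → y): min(1, 1 − 0.83 + 0.9) = 1
(y → ((x ∨ ¬x) → y)): min(1, 1 − 0.9 + 1) = 1
(x ∧ (y → ((x ∨ ¬x) → y))) = min(0.83, 1) = 0.83
(x ∨ x) = max(0.83, 0.83) = 0.83
(x ∧ (x ∨ x)) = min(0.83, 0.83) = 0.83
¬(x ∧ (x ∨ x)): Łukasiewicz ¬ gives 1 − 0.83 = 0.17
((x ∧ (y → ((x ∨ ¬x) → y))) → ¬(x ∧ (x ∨ x))): min(1, 1 − 0.83 + 0.17) = 0.34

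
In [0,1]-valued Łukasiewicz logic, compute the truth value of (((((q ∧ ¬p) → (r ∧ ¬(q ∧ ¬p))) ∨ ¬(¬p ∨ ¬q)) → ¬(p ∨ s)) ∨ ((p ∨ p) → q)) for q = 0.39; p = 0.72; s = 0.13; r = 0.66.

0.67

¬p: Łukasiewicz ¬ gives 1 − 0.72 = 0.28
(q ∧ ¬p) = min(0.39, 0.28) = 0.28
¬p: Łukasiewicz ¬ gives 1 − 0.72 = 0.28
(q ∧ ¬p) = min(0.39, 0.28) = 0.28
¬(q ∧ ¬p): Łukasiewicz ¬ gives 1 − 0.28 = 0.72
(r ∧ ¬(q ∧ ¬p)) = min(0.66, 0.72) = 0.66
((q ∧ ¬p) → (r ∧ ¬(q ∧ ¬p))): min(1, 1 − 0.28 + 0.66) = 1
¬p: Łukasiewicz ¬ gives 1 − 0.72 = 0.28
¬q: Łukasiewicz ¬ gives 1 − 0.39 = 0.61
(¬p ∨ ¬q) = max(0.28, 0.61) = 0.61
¬(¬p ∨ ¬q): Łukasiewicz ¬ gives 1 − 0.61 = 0.39
(((q ∧ ¬p) → (r ∧ ¬(q ∧ ¬p))) ∨ ¬(¬p ∨ ¬q)) = max(1, 0.39) = 1
(p ∨ s) = max(0.72, 0.13) = 0.72
¬(p ∨ s): Łukasiewicz ¬ gives 1 − 0.72 = 0.28
((((q ∧ ¬p) → (r ∧ ¬(q ∧ ¬p))) ∨ ¬(¬p ∨ ¬q)) → ¬(p ∨ s)): min(1, 1 − 1 + 0.28) = 0.28
(p ∨ p) = max(0.72, 0.72) = 0.72
((p ∨ p) → q): min(1, 1 − 0.72 + 0.39) = 0.67
(((((q ∧ ¬p) → (r ∧ ¬(q ∧ ¬p))) ∨ ¬(¬p ∨ ¬q)) → ¬(p ∨ s)) ∨ ((p ∨ p) → q)) = max(0.28, 0.67) = 0.67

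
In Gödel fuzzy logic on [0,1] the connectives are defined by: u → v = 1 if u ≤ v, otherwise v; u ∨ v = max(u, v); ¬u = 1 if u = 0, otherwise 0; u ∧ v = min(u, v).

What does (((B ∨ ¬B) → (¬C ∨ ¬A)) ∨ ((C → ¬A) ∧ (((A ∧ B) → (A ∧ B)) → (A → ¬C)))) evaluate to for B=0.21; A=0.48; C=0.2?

¬B: Gödel ¬ of 0.21 = 0 (operand ≠ 0)
(B ∨ ¬B) = max(0.21, 0) = 0.21
¬C: Gödel ¬ of 0.2 = 0 (operand ≠ 0)
¬A: Gödel ¬ of 0.48 = 0 (operand ≠ 0)
(¬C ∨ ¬A) = max(0, 0) = 0
((B ∨ ¬B) → (¬C ∨ ¬A)): 0.21 > 0, so result = 0
¬A: Gödel ¬ of 0.48 = 0 (operand ≠ 0)
(C → ¬A): 0.2 > 0, so result = 0
(A ∧ B) = min(0.48, 0.21) = 0.21
(A ∧ B) = min(0.48, 0.21) = 0.21
((A ∧ B) → (A ∧ B)): 0.21 ≤ 0.21, so result = 1
¬C: Gödel ¬ of 0.2 = 0 (operand ≠ 0)
(A → ¬C): 0.48 > 0, so result = 0
(((A ∧ B) → (A ∧ B)) → (A → ¬C)): 1 > 0, so result = 0
((C → ¬A) ∧ (((A ∧ B) → (A ∧ B)) → (A → ¬C))) = min(0, 0) = 0
(((B ∨ ¬B) → (¬C ∨ ¬A)) ∨ ((C → ¬A) ∧ (((A ∧ B) → (A ∧ B)) → (A → ¬C)))) = max(0, 0) = 0

0.00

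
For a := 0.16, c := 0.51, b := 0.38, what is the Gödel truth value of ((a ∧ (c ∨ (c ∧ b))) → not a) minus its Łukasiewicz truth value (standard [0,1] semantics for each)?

Gödel evaluation:
  (c ∧ b) = min(0.51, 0.38) = 0.38
  (c ∨ (c ∧ b)) = max(0.51, 0.38) = 0.51
  (a ∧ (c ∨ (c ∧ b))) = min(0.16, 0.51) = 0.16
  not a: Gödel ¬ of 0.16 = 0 (operand ≠ 0)
  ((a ∧ (c ∨ (c ∧ b))) → not a): 0.16 > 0, so result = 0
  Gödel value = 0
Łukasiewicz evaluation:
  (c ∧ b) = min(0.51, 0.38) = 0.38
  (c ∨ (c ∧ b)) = max(0.51, 0.38) = 0.51
  (a ∧ (c ∨ (c ∧ b))) = min(0.16, 0.51) = 0.16
  not a: Łukasiewicz ¬ gives 1 − 0.16 = 0.84
  ((a ∧ (c ∨ (c ∧ b))) → not a): min(1, 1 − 0.16 + 0.84) = 1
  Łukasiewicz value = 1
Difference: 0 − 1 = -1.00

-1.00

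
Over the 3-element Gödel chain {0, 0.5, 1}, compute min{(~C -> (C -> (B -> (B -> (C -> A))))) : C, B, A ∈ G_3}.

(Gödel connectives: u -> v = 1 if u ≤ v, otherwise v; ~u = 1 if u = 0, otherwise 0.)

1.00

Every assignment gives 1. For instance at C = 0, B = 0, A = 0:
  ~C: Gödel ¬ of 0 = 1 (operand is 0)
  (C -> A): 0 ≤ 0, so result = 1
  (B -> (C -> A)): 0 ≤ 1, so result = 1
  (B -> (B -> (C -> A))): 0 ≤ 1, so result = 1
  (C -> (B -> (B -> (C -> A)))): 0 ≤ 1, so result = 1
  (~C -> (C -> (B -> (B -> (C -> A))))): 1 ≤ 1, so result = 1
All 27 assignments give value 1 — the formula is a G_3-tautology.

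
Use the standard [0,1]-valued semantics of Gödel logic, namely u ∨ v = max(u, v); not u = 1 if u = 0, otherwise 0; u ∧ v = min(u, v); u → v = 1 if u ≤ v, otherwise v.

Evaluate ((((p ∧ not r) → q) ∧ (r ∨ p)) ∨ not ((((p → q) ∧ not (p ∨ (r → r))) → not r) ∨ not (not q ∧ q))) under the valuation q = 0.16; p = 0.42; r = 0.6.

not r: Gödel ¬ of 0.6 = 0 (operand ≠ 0)
(p ∧ not r) = min(0.42, 0) = 0
((p ∧ not r) → q): 0 ≤ 0.16, so result = 1
(r ∨ p) = max(0.6, 0.42) = 0.6
(((p ∧ not r) → q) ∧ (r ∨ p)) = min(1, 0.6) = 0.6
(p → q): 0.42 > 0.16, so result = 0.16
(r → r): 0.6 ≤ 0.6, so result = 1
(p ∨ (r → r)) = max(0.42, 1) = 1
not (p ∨ (r → r)): Gödel ¬ of 1 = 0 (operand ≠ 0)
((p → q) ∧ not (p ∨ (r → r))) = min(0.16, 0) = 0
not r: Gödel ¬ of 0.6 = 0 (operand ≠ 0)
(((p → q) ∧ not (p ∨ (r → r))) → not r): 0 ≤ 0, so result = 1
not q: Gödel ¬ of 0.16 = 0 (operand ≠ 0)
(not q ∧ q) = min(0, 0.16) = 0
not (not q ∧ q): Gödel ¬ of 0 = 1 (operand is 0)
((((p → q) ∧ not (p ∨ (r → r))) → not r) ∨ not (not q ∧ q)) = max(1, 1) = 1
not ((((p → q) ∧ not (p ∨ (r → r))) → not r) ∨ not (not q ∧ q)): Gödel ¬ of 1 = 0 (operand ≠ 0)
((((p ∧ not r) → q) ∧ (r ∨ p)) ∨ not ((((p → q) ∧ not (p ∨ (r → r))) → not r) ∨ not (not q ∧ q))) = max(0.6, 0) = 0.6

0.60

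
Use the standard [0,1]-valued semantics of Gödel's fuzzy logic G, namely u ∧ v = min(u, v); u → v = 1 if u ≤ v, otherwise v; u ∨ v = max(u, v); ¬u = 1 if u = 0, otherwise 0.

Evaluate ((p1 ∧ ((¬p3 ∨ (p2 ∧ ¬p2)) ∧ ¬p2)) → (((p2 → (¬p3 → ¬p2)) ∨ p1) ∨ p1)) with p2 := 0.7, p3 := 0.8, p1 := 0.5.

¬p3: Gödel ¬ of 0.8 = 0 (operand ≠ 0)
¬p2: Gödel ¬ of 0.7 = 0 (operand ≠ 0)
(p2 ∧ ¬p2) = min(0.7, 0) = 0
(¬p3 ∨ (p2 ∧ ¬p2)) = max(0, 0) = 0
¬p2: Gödel ¬ of 0.7 = 0 (operand ≠ 0)
((¬p3 ∨ (p2 ∧ ¬p2)) ∧ ¬p2) = min(0, 0) = 0
(p1 ∧ ((¬p3 ∨ (p2 ∧ ¬p2)) ∧ ¬p2)) = min(0.5, 0) = 0
¬p3: Gödel ¬ of 0.8 = 0 (operand ≠ 0)
¬p2: Gödel ¬ of 0.7 = 0 (operand ≠ 0)
(¬p3 → ¬p2): 0 ≤ 0, so result = 1
(p2 → (¬p3 → ¬p2)): 0.7 ≤ 1, so result = 1
((p2 → (¬p3 → ¬p2)) ∨ p1) = max(1, 0.5) = 1
(((p2 → (¬p3 → ¬p2)) ∨ p1) ∨ p1) = max(1, 0.5) = 1
((p1 ∧ ((¬p3 ∨ (p2 ∧ ¬p2)) ∧ ¬p2)) → (((p2 → (¬p3 → ¬p2)) ∨ p1) ∨ p1)): 0 ≤ 1, so result = 1

1.00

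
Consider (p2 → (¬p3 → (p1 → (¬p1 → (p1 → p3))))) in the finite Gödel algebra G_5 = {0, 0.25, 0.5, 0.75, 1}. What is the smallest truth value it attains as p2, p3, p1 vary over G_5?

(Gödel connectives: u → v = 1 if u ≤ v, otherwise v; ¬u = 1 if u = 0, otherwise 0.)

Every assignment gives 1. For instance at p2 = 0, p3 = 0, p1 = 0:
  ¬p3: Gödel ¬ of 0 = 1 (operand is 0)
  ¬p1: Gödel ¬ of 0 = 1 (operand is 0)
  (p1 → p3): 0 ≤ 0, so result = 1
  (¬p1 → (p1 → p3)): 1 ≤ 1, so result = 1
  (p1 → (¬p1 → (p1 → p3))): 0 ≤ 1, so result = 1
  (¬p3 → (p1 → (¬p1 → (p1 → p3)))): 1 ≤ 1, so result = 1
  (p2 → (¬p3 → (p1 → (¬p1 → (p1 → p3))))): 0 ≤ 1, so result = 1
All 125 assignments give value 1 — the formula is a G_5-tautology.

1.00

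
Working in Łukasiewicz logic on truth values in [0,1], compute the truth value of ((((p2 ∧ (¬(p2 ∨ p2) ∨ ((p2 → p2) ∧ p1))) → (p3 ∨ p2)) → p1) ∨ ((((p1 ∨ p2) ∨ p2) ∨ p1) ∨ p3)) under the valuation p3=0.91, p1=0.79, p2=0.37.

0.91

(p2 ∨ p2) = max(0.37, 0.37) = 0.37
¬(p2 ∨ p2): Łukasiewicz ¬ gives 1 − 0.37 = 0.63
(p2 → p2): min(1, 1 − 0.37 + 0.37) = 1
((p2 → p2) ∧ p1) = min(1, 0.79) = 0.79
(¬(p2 ∨ p2) ∨ ((p2 → p2) ∧ p1)) = max(0.63, 0.79) = 0.79
(p2 ∧ (¬(p2 ∨ p2) ∨ ((p2 → p2) ∧ p1))) = min(0.37, 0.79) = 0.37
(p3 ∨ p2) = max(0.91, 0.37) = 0.91
((p2 ∧ (¬(p2 ∨ p2) ∨ ((p2 → p2) ∧ p1))) → (p3 ∨ p2)): min(1, 1 − 0.37 + 0.91) = 1
(((p2 ∧ (¬(p2 ∨ p2) ∨ ((p2 → p2) ∧ p1))) → (p3 ∨ p2)) → p1): min(1, 1 − 1 + 0.79) = 0.79
(p1 ∨ p2) = max(0.79, 0.37) = 0.79
((p1 ∨ p2) ∨ p2) = max(0.79, 0.37) = 0.79
(((p1 ∨ p2) ∨ p2) ∨ p1) = max(0.79, 0.79) = 0.79
((((p1 ∨ p2) ∨ p2) ∨ p1) ∨ p3) = max(0.79, 0.91) = 0.91
((((p2 ∧ (¬(p2 ∨ p2) ∨ ((p2 → p2) ∧ p1))) → (p3 ∨ p2)) → p1) ∨ ((((p1 ∨ p2) ∨ p2) ∨ p1) ∨ p3)) = max(0.79, 0.91) = 0.91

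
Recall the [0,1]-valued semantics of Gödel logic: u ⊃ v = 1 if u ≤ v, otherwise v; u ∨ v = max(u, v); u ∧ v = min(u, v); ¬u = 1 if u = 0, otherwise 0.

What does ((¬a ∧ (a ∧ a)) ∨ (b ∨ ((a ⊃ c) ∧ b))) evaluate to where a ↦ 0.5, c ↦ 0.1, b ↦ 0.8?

0.80

¬a: Gödel ¬ of 0.5 = 0 (operand ≠ 0)
(a ∧ a) = min(0.5, 0.5) = 0.5
(¬a ∧ (a ∧ a)) = min(0, 0.5) = 0
(a ⊃ c): 0.5 > 0.1, so result = 0.1
((a ⊃ c) ∧ b) = min(0.1, 0.8) = 0.1
(b ∨ ((a ⊃ c) ∧ b)) = max(0.8, 0.1) = 0.8
((¬a ∧ (a ∧ a)) ∨ (b ∨ ((a ⊃ c) ∧ b))) = max(0, 0.8) = 0.8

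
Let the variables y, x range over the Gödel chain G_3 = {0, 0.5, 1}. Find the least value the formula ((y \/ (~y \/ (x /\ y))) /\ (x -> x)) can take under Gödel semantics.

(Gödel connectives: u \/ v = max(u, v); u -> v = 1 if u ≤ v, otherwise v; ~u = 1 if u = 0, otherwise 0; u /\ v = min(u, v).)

The minimum is attained at y = 0.5, x = 0:
  ~y: Gödel ¬ of 0.5 = 0 (operand ≠ 0)
  (x /\ y) = min(0, 0.5) = 0
  (~y \/ (x /\ y)) = max(0, 0) = 0
  (y \/ (~y \/ (x /\ y))) = max(0.5, 0) = 0.5
  (x -> x): 0 ≤ 0, so result = 1
  ((y \/ (~y \/ (x /\ y))) /\ (x -> x)) = min(0.5, 1) = 0.5
Checking all 9 assignments confirms none give a value below 0.50.

0.50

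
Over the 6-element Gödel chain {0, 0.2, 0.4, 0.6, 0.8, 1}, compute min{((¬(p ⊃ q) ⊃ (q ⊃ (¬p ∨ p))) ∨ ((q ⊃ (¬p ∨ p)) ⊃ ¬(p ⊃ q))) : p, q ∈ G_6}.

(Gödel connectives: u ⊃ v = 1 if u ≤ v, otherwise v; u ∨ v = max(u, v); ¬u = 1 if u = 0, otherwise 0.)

Every assignment gives 1. For instance at p = 0, q = 0:
  (p ⊃ q): 0 ≤ 0, so result = 1
  ¬(p ⊃ q): Gödel ¬ of 1 = 0 (operand ≠ 0)
  ¬p: Gödel ¬ of 0 = 1 (operand is 0)
  (¬p ∨ p) = max(1, 0) = 1
  (q ⊃ (¬p ∨ p)): 0 ≤ 1, so result = 1
  (¬(p ⊃ q) ⊃ (q ⊃ (¬p ∨ p))): 0 ≤ 1, so result = 1
  ¬p: Gödel ¬ of 0 = 1 (operand is 0)
  (¬p ∨ p) = max(1, 0) = 1
  (q ⊃ (¬p ∨ p)): 0 ≤ 1, so result = 1
  (p ⊃ q): 0 ≤ 0, so result = 1
  ¬(p ⊃ q): Gödel ¬ of 1 = 0 (operand ≠ 0)
  ((q ⊃ (¬p ∨ p)) ⊃ ¬(p ⊃ q)): 1 > 0, so result = 0
  ((¬(p ⊃ q) ⊃ (q ⊃ (¬p ∨ p))) ∨ ((q ⊃ (¬p ∨ p)) ⊃ ¬(p ⊃ q))) = max(1, 0) = 1
All 36 assignments give value 1 — the formula is a G_6-tautology.

1.00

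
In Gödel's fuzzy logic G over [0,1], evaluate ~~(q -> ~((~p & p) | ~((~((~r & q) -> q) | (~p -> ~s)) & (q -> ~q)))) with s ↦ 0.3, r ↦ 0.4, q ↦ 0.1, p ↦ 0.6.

0.00

~p: Gödel ¬ of 0.6 = 0 (operand ≠ 0)
(~p & p) = min(0, 0.6) = 0
~r: Gödel ¬ of 0.4 = 0 (operand ≠ 0)
(~r & q) = min(0, 0.1) = 0
((~r & q) -> q): 0 ≤ 0.1, so result = 1
~((~r & q) -> q): Gödel ¬ of 1 = 0 (operand ≠ 0)
~p: Gödel ¬ of 0.6 = 0 (operand ≠ 0)
~s: Gödel ¬ of 0.3 = 0 (operand ≠ 0)
(~p -> ~s): 0 ≤ 0, so result = 1
(~((~r & q) -> q) | (~p -> ~s)) = max(0, 1) = 1
~q: Gödel ¬ of 0.1 = 0 (operand ≠ 0)
(q -> ~q): 0.1 > 0, so result = 0
((~((~r & q) -> q) | (~p -> ~s)) & (q -> ~q)) = min(1, 0) = 0
~((~((~r & q) -> q) | (~p -> ~s)) & (q -> ~q)): Gödel ¬ of 0 = 1 (operand is 0)
((~p & p) | ~((~((~r & q) -> q) | (~p -> ~s)) & (q -> ~q))) = max(0, 1) = 1
~((~p & p) | ~((~((~r & q) -> q) | (~p -> ~s)) & (q -> ~q))): Gödel ¬ of 1 = 0 (operand ≠ 0)
(q -> ~((~p & p) | ~((~((~r & q) -> q) | (~p -> ~s)) & (q -> ~q)))): 0.1 > 0, so result = 0
~(q -> ~((~p & p) | ~((~((~r & q) -> q) | (~p -> ~s)) & (q -> ~q)))): Gödel ¬ of 0 = 1 (operand is 0)
~~(q -> ~((~p & p) | ~((~((~r & q) -> q) | (~p -> ~s)) & (q -> ~q)))): Gödel ¬ of 1 = 0 (operand ≠ 0)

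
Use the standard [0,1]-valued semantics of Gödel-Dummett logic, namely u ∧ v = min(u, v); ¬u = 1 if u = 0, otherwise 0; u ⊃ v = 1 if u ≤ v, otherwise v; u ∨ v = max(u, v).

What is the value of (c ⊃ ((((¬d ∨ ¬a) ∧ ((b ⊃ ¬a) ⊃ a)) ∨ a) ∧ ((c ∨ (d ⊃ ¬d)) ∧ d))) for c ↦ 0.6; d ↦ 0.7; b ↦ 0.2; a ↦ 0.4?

0.40

¬d: Gödel ¬ of 0.7 = 0 (operand ≠ 0)
¬a: Gödel ¬ of 0.4 = 0 (operand ≠ 0)
(¬d ∨ ¬a) = max(0, 0) = 0
¬a: Gödel ¬ of 0.4 = 0 (operand ≠ 0)
(b ⊃ ¬a): 0.2 > 0, so result = 0
((b ⊃ ¬a) ⊃ a): 0 ≤ 0.4, so result = 1
((¬d ∨ ¬a) ∧ ((b ⊃ ¬a) ⊃ a)) = min(0, 1) = 0
(((¬d ∨ ¬a) ∧ ((b ⊃ ¬a) ⊃ a)) ∨ a) = max(0, 0.4) = 0.4
¬d: Gödel ¬ of 0.7 = 0 (operand ≠ 0)
(d ⊃ ¬d): 0.7 > 0, so result = 0
(c ∨ (d ⊃ ¬d)) = max(0.6, 0) = 0.6
((c ∨ (d ⊃ ¬d)) ∧ d) = min(0.6, 0.7) = 0.6
((((¬d ∨ ¬a) ∧ ((b ⊃ ¬a) ⊃ a)) ∨ a) ∧ ((c ∨ (d ⊃ ¬d)) ∧ d)) = min(0.4, 0.6) = 0.4
(c ⊃ ((((¬d ∨ ¬a) ∧ ((b ⊃ ¬a) ⊃ a)) ∨ a) ∧ ((c ∨ (d ⊃ ¬d)) ∧ d))): 0.6 > 0.4, so result = 0.4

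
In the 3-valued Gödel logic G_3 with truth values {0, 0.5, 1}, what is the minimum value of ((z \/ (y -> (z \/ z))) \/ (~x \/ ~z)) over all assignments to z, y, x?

0.50

The minimum is attained at z = 0.5, y = 1, x = 0.5:
  (z \/ z) = max(0.5, 0.5) = 0.5
  (y -> (z \/ z)): 1 > 0.5, so result = 0.5
  (z \/ (y -> (z \/ z))) = max(0.5, 0.5) = 0.5
  ~x: Gödel ¬ of 0.5 = 0 (operand ≠ 0)
  ~z: Gödel ¬ of 0.5 = 0 (operand ≠ 0)
  (~x \/ ~z) = max(0, 0) = 0
  ((z \/ (y -> (z \/ z))) \/ (~x \/ ~z)) = max(0.5, 0) = 0.5
Checking all 27 assignments confirms none give a value below 0.50.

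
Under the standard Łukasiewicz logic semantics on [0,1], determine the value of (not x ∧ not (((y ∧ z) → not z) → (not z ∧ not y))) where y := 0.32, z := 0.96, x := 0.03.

0.68

not x: Łukasiewicz ¬ gives 1 − 0.03 = 0.97
(y ∧ z) = min(0.32, 0.96) = 0.32
not z: Łukasiewicz ¬ gives 1 − 0.96 = 0.04
((y ∧ z) → not z): min(1, 1 − 0.32 + 0.04) = 0.72
not z: Łukasiewicz ¬ gives 1 − 0.96 = 0.04
not y: Łukasiewicz ¬ gives 1 − 0.32 = 0.68
(not z ∧ not y) = min(0.04, 0.68) = 0.04
(((y ∧ z) → not z) → (not z ∧ not y)): min(1, 1 − 0.72 + 0.04) = 0.32
not (((y ∧ z) → not z) → (not z ∧ not y)): Łukasiewicz ¬ gives 1 − 0.32 = 0.68
(not x ∧ not (((y ∧ z) → not z) → (not z ∧ not y))) = min(0.97, 0.68) = 0.68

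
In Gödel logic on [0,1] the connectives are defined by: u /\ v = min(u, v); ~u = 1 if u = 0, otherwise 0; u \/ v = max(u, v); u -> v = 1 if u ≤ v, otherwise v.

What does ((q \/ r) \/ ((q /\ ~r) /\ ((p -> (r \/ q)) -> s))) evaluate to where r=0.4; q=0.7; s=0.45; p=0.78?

(q \/ r) = max(0.7, 0.4) = 0.7
~r: Gödel ¬ of 0.4 = 0 (operand ≠ 0)
(q /\ ~r) = min(0.7, 0) = 0
(r \/ q) = max(0.4, 0.7) = 0.7
(p -> (r \/ q)): 0.78 > 0.7, so result = 0.7
((p -> (r \/ q)) -> s): 0.7 > 0.45, so result = 0.45
((q /\ ~r) /\ ((p -> (r \/ q)) -> s)) = min(0, 0.45) = 0
((q \/ r) \/ ((q /\ ~r) /\ ((p -> (r \/ q)) -> s))) = max(0.7, 0) = 0.7

0.70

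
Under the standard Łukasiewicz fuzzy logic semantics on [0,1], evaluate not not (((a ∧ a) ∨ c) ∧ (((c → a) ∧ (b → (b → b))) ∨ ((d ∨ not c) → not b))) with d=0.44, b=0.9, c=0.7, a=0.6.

0.70

(a ∧ a) = min(0.6, 0.6) = 0.6
((a ∧ a) ∨ c) = max(0.6, 0.7) = 0.7
(c → a): min(1, 1 − 0.7 + 0.6) = 0.9
(b → b): min(1, 1 − 0.9 + 0.9) = 1
(b → (b → b)): min(1, 1 − 0.9 + 1) = 1
((c → a) ∧ (b → (b → b))) = min(0.9, 1) = 0.9
not c: Łukasiewicz ¬ gives 1 − 0.7 = 0.3
(d ∨ not c) = max(0.44, 0.3) = 0.44
not b: Łukasiewicz ¬ gives 1 − 0.9 = 0.1
((d ∨ not c) → not b): min(1, 1 − 0.44 + 0.1) = 0.66
(((c → a) ∧ (b → (b → b))) ∨ ((d ∨ not c) → not b)) = max(0.9, 0.66) = 0.9
(((a ∧ a) ∨ c) ∧ (((c → a) ∧ (b → (b → b))) ∨ ((d ∨ not c) → not b))) = min(0.7, 0.9) = 0.7
not (((a ∧ a) ∨ c) ∧ (((c → a) ∧ (b → (b → b))) ∨ ((d ∨ not c) → not b))): Łukasiewicz ¬ gives 1 − 0.7 = 0.3
not not (((a ∧ a) ∨ c) ∧ (((c → a) ∧ (b → (b → b))) ∨ ((d ∨ not c) → not b))): Łukasiewicz ¬ gives 1 − 0.3 = 0.7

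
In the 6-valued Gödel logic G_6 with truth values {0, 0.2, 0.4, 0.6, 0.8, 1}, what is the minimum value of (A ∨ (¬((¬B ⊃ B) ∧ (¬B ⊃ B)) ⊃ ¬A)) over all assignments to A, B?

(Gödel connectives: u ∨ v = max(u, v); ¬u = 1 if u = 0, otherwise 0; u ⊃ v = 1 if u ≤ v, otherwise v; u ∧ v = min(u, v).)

The minimum is attained at A = 0.2, B = 0:
  ¬B: Gödel ¬ of 0 = 1 (operand is 0)
  (¬B ⊃ B): 1 > 0, so result = 0
  ¬B: Gödel ¬ of 0 = 1 (operand is 0)
  (¬B ⊃ B): 1 > 0, so result = 0
  ((¬B ⊃ B) ∧ (¬B ⊃ B)) = min(0, 0) = 0
  ¬((¬B ⊃ B) ∧ (¬B ⊃ B)): Gödel ¬ of 0 = 1 (operand is 0)
  ¬A: Gödel ¬ of 0.2 = 0 (operand ≠ 0)
  (¬((¬B ⊃ B) ∧ (¬B ⊃ B)) ⊃ ¬A): 1 > 0, so result = 0
  (A ∨ (¬((¬B ⊃ B) ∧ (¬B ⊃ B)) ⊃ ¬A)) = max(0.2, 0) = 0.2
Checking all 36 assignments confirms none give a value below 0.20.

0.20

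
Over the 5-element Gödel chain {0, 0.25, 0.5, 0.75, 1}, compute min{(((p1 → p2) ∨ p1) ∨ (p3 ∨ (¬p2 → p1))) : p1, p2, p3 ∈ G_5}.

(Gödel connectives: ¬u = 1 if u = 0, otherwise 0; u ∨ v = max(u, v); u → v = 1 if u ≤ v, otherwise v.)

The minimum is attained at p1 = 0.25, p2 = 0, p3 = 0:
  (p1 → p2): 0.25 > 0, so result = 0
  ((p1 → p2) ∨ p1) = max(0, 0.25) = 0.25
  ¬p2: Gödel ¬ of 0 = 1 (operand is 0)
  (¬p2 → p1): 1 > 0.25, so result = 0.25
  (p3 ∨ (¬p2 → p1)) = max(0, 0.25) = 0.25
  (((p1 → p2) ∨ p1) ∨ (p3 ∨ (¬p2 → p1))) = max(0.25, 0.25) = 0.25
Checking all 125 assignments confirms none give a value below 0.25.

0.25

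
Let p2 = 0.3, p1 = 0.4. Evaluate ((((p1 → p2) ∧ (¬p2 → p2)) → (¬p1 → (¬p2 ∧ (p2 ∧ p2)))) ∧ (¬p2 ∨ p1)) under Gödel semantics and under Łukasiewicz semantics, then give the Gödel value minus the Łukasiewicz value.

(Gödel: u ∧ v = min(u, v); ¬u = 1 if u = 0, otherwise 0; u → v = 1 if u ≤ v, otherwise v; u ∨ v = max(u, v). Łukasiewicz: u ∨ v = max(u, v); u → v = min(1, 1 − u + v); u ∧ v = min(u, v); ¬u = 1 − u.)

Gödel evaluation:
  (p1 → p2): 0.4 > 0.3, so result = 0.3
  ¬p2: Gödel ¬ of 0.3 = 0 (operand ≠ 0)
  (¬p2 → p2): 0 ≤ 0.3, so result = 1
  ((p1 → p2) ∧ (¬p2 → p2)) = min(0.3, 1) = 0.3
  ¬p1: Gödel ¬ of 0.4 = 0 (operand ≠ 0)
  ¬p2: Gödel ¬ of 0.3 = 0 (operand ≠ 0)
  (p2 ∧ p2) = min(0.3, 0.3) = 0.3
  (¬p2 ∧ (p2 ∧ p2)) = min(0, 0.3) = 0
  (¬p1 → (¬p2 ∧ (p2 ∧ p2))): 0 ≤ 0, so result = 1
  (((p1 → p2) ∧ (¬p2 → p2)) → (¬p1 → (¬p2 ∧ (p2 ∧ p2)))): 0.3 ≤ 1, so result = 1
  ¬p2: Gödel ¬ of 0.3 = 0 (operand ≠ 0)
  (¬p2 ∨ p1) = max(0, 0.4) = 0.4
  ((((p1 → p2) ∧ (¬p2 → p2)) → (¬p1 → (¬p2 ∧ (p2 ∧ p2)))) ∧ (¬p2 ∨ p1)) = min(1, 0.4) = 0.4
  Gödel value = 0.4
Łukasiewicz evaluation:
  (p1 → p2): min(1, 1 − 0.4 + 0.3) = 0.9
  ¬p2: Łukasiewicz ¬ gives 1 − 0.3 = 0.7
  (¬p2 → p2): min(1, 1 − 0.7 + 0.3) = 0.6
  ((p1 → p2) ∧ (¬p2 → p2)) = min(0.9, 0.6) = 0.6
  ¬p1: Łukasiewicz ¬ gives 1 − 0.4 = 0.6
  ¬p2: Łukasiewicz ¬ gives 1 − 0.3 = 0.7
  (p2 ∧ p2) = min(0.3, 0.3) = 0.3
  (¬p2 ∧ (p2 ∧ p2)) = min(0.7, 0.3) = 0.3
  (¬p1 → (¬p2 ∧ (p2 ∧ p2))): min(1, 1 − 0.6 + 0.3) = 0.7
  (((p1 → p2) ∧ (¬p2 → p2)) → (¬p1 → (¬p2 ∧ (p2 ∧ p2)))): min(1, 1 − 0.6 + 0.7) = 1
  ¬p2: Łukasiewicz ¬ gives 1 − 0.3 = 0.7
  (¬p2 ∨ p1) = max(0.7, 0.4) = 0.7
  ((((p1 → p2) ∧ (¬p2 → p2)) → (¬p1 → (¬p2 ∧ (p2 ∧ p2)))) ∧ (¬p2 ∨ p1)) = min(1, 0.7) = 0.7
  Łukasiewicz value = 0.7
Difference: 0.4 − 0.7 = -0.30

-0.30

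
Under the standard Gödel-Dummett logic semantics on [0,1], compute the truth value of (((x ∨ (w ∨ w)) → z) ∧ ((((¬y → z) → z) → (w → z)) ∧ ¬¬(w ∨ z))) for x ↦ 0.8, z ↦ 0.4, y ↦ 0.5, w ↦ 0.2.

0.40

(w ∨ w) = max(0.2, 0.2) = 0.2
(x ∨ (w ∨ w)) = max(0.8, 0.2) = 0.8
((x ∨ (w ∨ w)) → z): 0.8 > 0.4, so result = 0.4
¬y: Gödel ¬ of 0.5 = 0 (operand ≠ 0)
(¬y → z): 0 ≤ 0.4, so result = 1
((¬y → z) → z): 1 > 0.4, so result = 0.4
(w → z): 0.2 ≤ 0.4, so result = 1
(((¬y → z) → z) → (w → z)): 0.4 ≤ 1, so result = 1
(w ∨ z) = max(0.2, 0.4) = 0.4
¬(w ∨ z): Gödel ¬ of 0.4 = 0 (operand ≠ 0)
¬¬(w ∨ z): Gödel ¬ of 0 = 1 (operand is 0)
((((¬y → z) → z) → (w → z)) ∧ ¬¬(w ∨ z)) = min(1, 1) = 1
(((x ∨ (w ∨ w)) → z) ∧ ((((¬y → z) → z) → (w → z)) ∧ ¬¬(w ∨ z))) = min(0.4, 1) = 0.4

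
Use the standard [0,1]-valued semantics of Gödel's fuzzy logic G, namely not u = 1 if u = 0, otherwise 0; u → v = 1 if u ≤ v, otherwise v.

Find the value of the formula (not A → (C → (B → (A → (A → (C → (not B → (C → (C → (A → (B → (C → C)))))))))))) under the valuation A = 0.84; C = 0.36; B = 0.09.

not A: Gödel ¬ of 0.84 = 0 (operand ≠ 0)
not B: Gödel ¬ of 0.09 = 0 (operand ≠ 0)
(C → C): 0.36 ≤ 0.36, so result = 1
(B → (C → C)): 0.09 ≤ 1, so result = 1
(A → (B → (C → C))): 0.84 ≤ 1, so result = 1
(C → (A → (B → (C → C)))): 0.36 ≤ 1, so result = 1
(C → (C → (A → (B → (C → C))))): 0.36 ≤ 1, so result = 1
(not B → (C → (C → (A → (B → (C → C)))))): 0 ≤ 1, so result = 1
(C → (not B → (C → (C → (A → (B → (C → C))))))): 0.36 ≤ 1, so result = 1
(A → (C → (not B → (C → (C → (A → (B → (C → C)))))))): 0.84 ≤ 1, so result = 1
(A → (A → (C → (not B → (C → (C → (A → (B → (C → C))))))))): 0.84 ≤ 1, so result = 1
(B → (A → (A → (C → (not B → (C → (C → (A → (B → (C → C)))))))))): 0.09 ≤ 1, so result = 1
(C → (B → (A → (A → (C → (not B → (C → (C → (A → (B → (C → C))))))))))): 0.36 ≤ 1, so result = 1
(not A → (C → (B → (A → (A → (C → (not B → (C → (C → (A → (B → (C → C)))))))))))): 0 ≤ 1, so result = 1

1.00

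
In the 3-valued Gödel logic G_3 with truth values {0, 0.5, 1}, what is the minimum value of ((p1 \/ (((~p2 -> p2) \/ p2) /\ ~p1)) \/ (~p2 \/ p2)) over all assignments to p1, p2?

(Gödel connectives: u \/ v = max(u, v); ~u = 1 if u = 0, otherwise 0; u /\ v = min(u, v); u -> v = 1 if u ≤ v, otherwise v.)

The minimum is attained at p1 = 0.5, p2 = 0.5:
  ~p2: Gödel ¬ of 0.5 = 0 (operand ≠ 0)
  (~p2 -> p2): 0 ≤ 0.5, so result = 1
  ((~p2 -> p2) \/ p2) = max(1, 0.5) = 1
  ~p1: Gödel ¬ of 0.5 = 0 (operand ≠ 0)
  (((~p2 -> p2) \/ p2) /\ ~p1) = min(1, 0) = 0
  (p1 \/ (((~p2 -> p2) \/ p2) /\ ~p1)) = max(0.5, 0) = 0.5
  ~p2: Gödel ¬ of 0.5 = 0 (operand ≠ 0)
  (~p2 \/ p2) = max(0, 0.5) = 0.5
  ((p1 \/ (((~p2 -> p2) \/ p2) /\ ~p1)) \/ (~p2 \/ p2)) = max(0.5, 0.5) = 0.5
Checking all 9 assignments confirms none give a value below 0.50.

0.50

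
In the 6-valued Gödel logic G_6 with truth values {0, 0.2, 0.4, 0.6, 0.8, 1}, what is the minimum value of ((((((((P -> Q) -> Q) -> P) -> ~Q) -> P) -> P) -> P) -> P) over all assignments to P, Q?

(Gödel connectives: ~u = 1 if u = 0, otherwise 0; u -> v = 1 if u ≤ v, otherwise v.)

The minimum is attained at P = 0.2, Q = 0.2:
  (P -> Q): 0.2 ≤ 0.2, so result = 1
  ((P -> Q) -> Q): 1 > 0.2, so result = 0.2
  (((P -> Q) -> Q) -> P): 0.2 ≤ 0.2, so result = 1
  ~Q: Gödel ¬ of 0.2 = 0 (operand ≠ 0)
  ((((P -> Q) -> Q) -> P) -> ~Q): 1 > 0, so result = 0
  (((((P -> Q) -> Q) -> P) -> ~Q) -> P): 0 ≤ 0.2, so result = 1
  ((((((P -> Q) -> Q) -> P) -> ~Q) -> P) -> P): 1 > 0.2, so result = 0.2
  (((((((P -> Q) -> Q) -> P) -> ~Q) -> P) -> P) -> P): 0.2 ≤ 0.2, so result = 1
  ((((((((P -> Q) -> Q) -> P) -> ~Q) -> P) -> P) -> P) -> P): 1 > 0.2, so result = 0.2
Checking all 36 assignments confirms none give a value below 0.20.

0.20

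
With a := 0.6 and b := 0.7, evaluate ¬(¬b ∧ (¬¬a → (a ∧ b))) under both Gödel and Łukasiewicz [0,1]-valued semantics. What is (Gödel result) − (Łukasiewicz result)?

Gödel evaluation:
  ¬b: Gödel ¬ of 0.7 = 0 (operand ≠ 0)
  ¬a: Gödel ¬ of 0.6 = 0 (operand ≠ 0)
  ¬¬a: Gödel ¬ of 0 = 1 (operand is 0)
  (a ∧ b) = min(0.6, 0.7) = 0.6
  (¬¬a → (a ∧ b)): 1 > 0.6, so result = 0.6
  (¬b ∧ (¬¬a → (a ∧ b))) = min(0, 0.6) = 0
  ¬(¬b ∧ (¬¬a → (a ∧ b))): Gödel ¬ of 0 = 1 (operand is 0)
  Gödel value = 1
Łukasiewicz evaluation:
  ¬b: Łukasiewicz ¬ gives 1 − 0.7 = 0.3
  ¬a: Łukasiewicz ¬ gives 1 − 0.6 = 0.4
  ¬¬a: Łukasiewicz ¬ gives 1 − 0.4 = 0.6
  (a ∧ b) = min(0.6, 0.7) = 0.6
  (¬¬a → (a ∧ b)): min(1, 1 − 0.6 + 0.6) = 1
  (¬b ∧ (¬¬a → (a ∧ b))) = min(0.3, 1) = 0.3
  ¬(¬b ∧ (¬¬a → (a ∧ b))): Łukasiewicz ¬ gives 1 − 0.3 = 0.7
  Łukasiewicz value = 0.7
Difference: 1 − 0.7 = 0.30

0.30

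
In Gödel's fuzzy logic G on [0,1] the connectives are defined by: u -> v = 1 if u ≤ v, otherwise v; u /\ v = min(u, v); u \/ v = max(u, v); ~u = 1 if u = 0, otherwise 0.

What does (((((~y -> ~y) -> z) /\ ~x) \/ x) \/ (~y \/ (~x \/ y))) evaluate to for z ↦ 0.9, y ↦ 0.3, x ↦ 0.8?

0.80

~y: Gödel ¬ of 0.3 = 0 (operand ≠ 0)
~y: Gödel ¬ of 0.3 = 0 (operand ≠ 0)
(~y -> ~y): 0 ≤ 0, so result = 1
((~y -> ~y) -> z): 1 > 0.9, so result = 0.9
~x: Gödel ¬ of 0.8 = 0 (operand ≠ 0)
(((~y -> ~y) -> z) /\ ~x) = min(0.9, 0) = 0
((((~y -> ~y) -> z) /\ ~x) \/ x) = max(0, 0.8) = 0.8
~y: Gödel ¬ of 0.3 = 0 (operand ≠ 0)
~x: Gödel ¬ of 0.8 = 0 (operand ≠ 0)
(~x \/ y) = max(0, 0.3) = 0.3
(~y \/ (~x \/ y)) = max(0, 0.3) = 0.3
(((((~y -> ~y) -> z) /\ ~x) \/ x) \/ (~y \/ (~x \/ y))) = max(0.8, 0.3) = 0.8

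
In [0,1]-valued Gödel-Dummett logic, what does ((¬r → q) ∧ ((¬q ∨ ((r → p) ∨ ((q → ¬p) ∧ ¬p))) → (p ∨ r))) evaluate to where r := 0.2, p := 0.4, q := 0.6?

0.40

¬r: Gödel ¬ of 0.2 = 0 (operand ≠ 0)
(¬r → q): 0 ≤ 0.6, so result = 1
¬q: Gödel ¬ of 0.6 = 0 (operand ≠ 0)
(r → p): 0.2 ≤ 0.4, so result = 1
¬p: Gödel ¬ of 0.4 = 0 (operand ≠ 0)
(q → ¬p): 0.6 > 0, so result = 0
¬p: Gödel ¬ of 0.4 = 0 (operand ≠ 0)
((q → ¬p) ∧ ¬p) = min(0, 0) = 0
((r → p) ∨ ((q → ¬p) ∧ ¬p)) = max(1, 0) = 1
(¬q ∨ ((r → p) ∨ ((q → ¬p) ∧ ¬p))) = max(0, 1) = 1
(p ∨ r) = max(0.4, 0.2) = 0.4
((¬q ∨ ((r → p) ∨ ((q → ¬p) ∧ ¬p))) → (p ∨ r)): 1 > 0.4, so result = 0.4
((¬r → q) ∧ ((¬q ∨ ((r → p) ∨ ((q → ¬p) ∧ ¬p))) → (p ∨ r))) = min(1, 0.4) = 0.4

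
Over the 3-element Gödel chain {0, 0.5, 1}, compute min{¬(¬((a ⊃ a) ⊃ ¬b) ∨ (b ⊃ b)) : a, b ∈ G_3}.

0.00

The minimum is attained at a = 0, b = 0:
  (a ⊃ a): 0 ≤ 0, so result = 1
  ¬b: Gödel ¬ of 0 = 1 (operand is 0)
  ((a ⊃ a) ⊃ ¬b): 1 ≤ 1, so result = 1
  ¬((a ⊃ a) ⊃ ¬b): Gödel ¬ of 1 = 0 (operand ≠ 0)
  (b ⊃ b): 0 ≤ 0, so result = 1
  (¬((a ⊃ a) ⊃ ¬b) ∨ (b ⊃ b)) = max(0, 1) = 1
  ¬(¬((a ⊃ a) ⊃ ¬b) ∨ (b ⊃ b)): Gödel ¬ of 1 = 0 (operand ≠ 0)
Checking all 9 assignments confirms none give a value below 0.00.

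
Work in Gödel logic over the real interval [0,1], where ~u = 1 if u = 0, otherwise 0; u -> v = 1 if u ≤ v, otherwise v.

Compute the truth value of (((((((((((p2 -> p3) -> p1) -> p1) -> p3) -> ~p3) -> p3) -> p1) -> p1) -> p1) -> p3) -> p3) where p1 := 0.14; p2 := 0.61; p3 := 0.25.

(p2 -> p3): 0.61 > 0.25, so result = 0.25
((p2 -> p3) -> p1): 0.25 > 0.14, so result = 0.14
(((p2 -> p3) -> p1) -> p1): 0.14 ≤ 0.14, so result = 1
((((p2 -> p3) -> p1) -> p1) -> p3): 1 > 0.25, so result = 0.25
~p3: Gödel ¬ of 0.25 = 0 (operand ≠ 0)
(((((p2 -> p3) -> p1) -> p1) -> p3) -> ~p3): 0.25 > 0, so result = 0
((((((p2 -> p3) -> p1) -> p1) -> p3) -> ~p3) -> p3): 0 ≤ 0.25, so result = 1
(((((((p2 -> p3) -> p1) -> p1) -> p3) -> ~p3) -> p3) -> p1): 1 > 0.14, so result = 0.14
((((((((p2 -> p3) -> p1) -> p1) -> p3) -> ~p3) -> p3) -> p1) -> p1): 0.14 ≤ 0.14, so result = 1
(((((((((p2 -> p3) -> p1) -> p1) -> p3) -> ~p3) -> p3) -> p1) -> p1) -> p1): 1 > 0.14, so result = 0.14
((((((((((p2 -> p3) -> p1) -> p1) -> p3) -> ~p3) -> p3) -> p1) -> p1) -> p1) -> p3): 0.14 ≤ 0.25, so result = 1
(((((((((((p2 -> p3) -> p1) -> p1) -> p3) -> ~p3) -> p3) -> p1) -> p1) -> p1) -> p3) -> p3): 1 > 0.25, so result = 0.25

0.25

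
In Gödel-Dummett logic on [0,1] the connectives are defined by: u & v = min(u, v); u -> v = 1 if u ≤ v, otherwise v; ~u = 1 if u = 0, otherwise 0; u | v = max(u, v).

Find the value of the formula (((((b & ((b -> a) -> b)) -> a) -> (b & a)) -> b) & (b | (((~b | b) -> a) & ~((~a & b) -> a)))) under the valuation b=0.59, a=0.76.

(b -> a): 0.59 ≤ 0.76, so result = 1
((b -> a) -> b): 1 > 0.59, so result = 0.59
(b & ((b -> a) -> b)) = min(0.59, 0.59) = 0.59
((b & ((b -> a) -> b)) -> a): 0.59 ≤ 0.76, so result = 1
(b & a) = min(0.59, 0.76) = 0.59
(((b & ((b -> a) -> b)) -> a) -> (b & a)): 1 > 0.59, so result = 0.59
((((b & ((b -> a) -> b)) -> a) -> (b & a)) -> b): 0.59 ≤ 0.59, so result = 1
~b: Gödel ¬ of 0.59 = 0 (operand ≠ 0)
(~b | b) = max(0, 0.59) = 0.59
((~b | b) -> a): 0.59 ≤ 0.76, so result = 1
~a: Gödel ¬ of 0.76 = 0 (operand ≠ 0)
(~a & b) = min(0, 0.59) = 0
((~a & b) -> a): 0 ≤ 0.76, so result = 1
~((~a & b) -> a): Gödel ¬ of 1 = 0 (operand ≠ 0)
(((~b | b) -> a) & ~((~a & b) -> a)) = min(1, 0) = 0
(b | (((~b | b) -> a) & ~((~a & b) -> a))) = max(0.59, 0) = 0.59
(((((b & ((b -> a) -> b)) -> a) -> (b & a)) -> b) & (b | (((~b | b) -> a) & ~((~a & b) -> a)))) = min(1, 0.59) = 0.59

0.59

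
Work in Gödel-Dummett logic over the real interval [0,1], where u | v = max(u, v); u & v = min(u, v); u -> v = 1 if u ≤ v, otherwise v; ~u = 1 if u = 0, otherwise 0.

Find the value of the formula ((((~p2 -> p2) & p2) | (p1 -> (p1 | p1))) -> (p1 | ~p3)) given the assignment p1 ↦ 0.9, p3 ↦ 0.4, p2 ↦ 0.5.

~p2: Gödel ¬ of 0.5 = 0 (operand ≠ 0)
(~p2 -> p2): 0 ≤ 0.5, so result = 1
((~p2 -> p2) & p2) = min(1, 0.5) = 0.5
(p1 | p1) = max(0.9, 0.9) = 0.9
(p1 -> (p1 | p1)): 0.9 ≤ 0.9, so result = 1
(((~p2 -> p2) & p2) | (p1 -> (p1 | p1))) = max(0.5, 1) = 1
~p3: Gödel ¬ of 0.4 = 0 (operand ≠ 0)
(p1 | ~p3) = max(0.9, 0) = 0.9
((((~p2 -> p2) & p2) | (p1 -> (p1 | p1))) -> (p1 | ~p3)): 1 > 0.9, so result = 0.9

0.90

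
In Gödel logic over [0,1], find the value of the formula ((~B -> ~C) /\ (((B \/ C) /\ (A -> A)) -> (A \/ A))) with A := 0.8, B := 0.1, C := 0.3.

1.00

~B: Gödel ¬ of 0.1 = 0 (operand ≠ 0)
~C: Gödel ¬ of 0.3 = 0 (operand ≠ 0)
(~B -> ~C): 0 ≤ 0, so result = 1
(B \/ C) = max(0.1, 0.3) = 0.3
(A -> A): 0.8 ≤ 0.8, so result = 1
((B \/ C) /\ (A -> A)) = min(0.3, 1) = 0.3
(A \/ A) = max(0.8, 0.8) = 0.8
(((B \/ C) /\ (A -> A)) -> (A \/ A)): 0.3 ≤ 0.8, so result = 1
((~B -> ~C) /\ (((B \/ C) /\ (A -> A)) -> (A \/ A))) = min(1, 1) = 1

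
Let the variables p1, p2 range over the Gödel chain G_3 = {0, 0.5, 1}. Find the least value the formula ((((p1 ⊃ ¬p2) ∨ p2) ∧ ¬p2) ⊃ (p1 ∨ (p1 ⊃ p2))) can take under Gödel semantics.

The minimum is attained at p1 = 0.5, p2 = 0:
  ¬p2: Gödel ¬ of 0 = 1 (operand is 0)
  (p1 ⊃ ¬p2): 0.5 ≤ 1, so result = 1
  ((p1 ⊃ ¬p2) ∨ p2) = max(1, 0) = 1
  ¬p2: Gödel ¬ of 0 = 1 (operand is 0)
  (((p1 ⊃ ¬p2) ∨ p2) ∧ ¬p2) = min(1, 1) = 1
  (p1 ⊃ p2): 0.5 > 0, so result = 0
  (p1 ∨ (p1 ⊃ p2)) = max(0.5, 0) = 0.5
  ((((p1 ⊃ ¬p2) ∨ p2) ∧ ¬p2) ⊃ (p1 ∨ (p1 ⊃ p2))): 1 > 0.5, so result = 0.5
Checking all 9 assignments confirms none give a value below 0.50.

0.50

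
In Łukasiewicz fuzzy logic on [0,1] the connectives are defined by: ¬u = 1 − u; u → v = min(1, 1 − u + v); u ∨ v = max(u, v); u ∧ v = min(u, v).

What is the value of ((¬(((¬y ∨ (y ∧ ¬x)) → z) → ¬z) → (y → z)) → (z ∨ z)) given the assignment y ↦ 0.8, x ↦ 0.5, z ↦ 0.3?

0.30

¬y: Łukasiewicz ¬ gives 1 − 0.8 = 0.2
¬x: Łukasiewicz ¬ gives 1 − 0.5 = 0.5
(y ∧ ¬x) = min(0.8, 0.5) = 0.5
(¬y ∨ (y ∧ ¬x)) = max(0.2, 0.5) = 0.5
((¬y ∨ (y ∧ ¬x)) → z): min(1, 1 − 0.5 + 0.3) = 0.8
¬z: Łukasiewicz ¬ gives 1 − 0.3 = 0.7
(((¬y ∨ (y ∧ ¬x)) → z) → ¬z): min(1, 1 − 0.8 + 0.7) = 0.9
¬(((¬y ∨ (y ∧ ¬x)) → z) → ¬z): Łukasiewicz ¬ gives 1 − 0.9 = 0.1
(y → z): min(1, 1 − 0.8 + 0.3) = 0.5
(¬(((¬y ∨ (y ∧ ¬x)) → z) → ¬z) → (y → z)): min(1, 1 − 0.1 + 0.5) = 1
(z ∨ z) = max(0.3, 0.3) = 0.3
((¬(((¬y ∨ (y ∧ ¬x)) → z) → ¬z) → (y → z)) → (z ∨ z)): min(1, 1 − 1 + 0.3) = 0.3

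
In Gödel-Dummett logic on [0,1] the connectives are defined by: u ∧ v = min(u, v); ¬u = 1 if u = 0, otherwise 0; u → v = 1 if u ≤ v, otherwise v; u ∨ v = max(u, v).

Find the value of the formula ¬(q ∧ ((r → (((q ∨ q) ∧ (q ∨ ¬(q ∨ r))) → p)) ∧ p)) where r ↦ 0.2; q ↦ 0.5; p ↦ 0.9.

(q ∨ q) = max(0.5, 0.5) = 0.5
(q ∨ r) = max(0.5, 0.2) = 0.5
¬(q ∨ r): Gödel ¬ of 0.5 = 0 (operand ≠ 0)
(q ∨ ¬(q ∨ r)) = max(0.5, 0) = 0.5
((q ∨ q) ∧ (q ∨ ¬(q ∨ r))) = min(0.5, 0.5) = 0.5
(((q ∨ q) ∧ (q ∨ ¬(q ∨ r))) → p): 0.5 ≤ 0.9, so result = 1
(r → (((q ∨ q) ∧ (q ∨ ¬(q ∨ r))) → p)): 0.2 ≤ 1, so result = 1
((r → (((q ∨ q) ∧ (q ∨ ¬(q ∨ r))) → p)) ∧ p) = min(1, 0.9) = 0.9
(q ∧ ((r → (((q ∨ q) ∧ (q ∨ ¬(q ∨ r))) → p)) ∧ p)) = min(0.5, 0.9) = 0.5
¬(q ∧ ((r → (((q ∨ q) ∧ (q ∨ ¬(q ∨ r))) → p)) ∧ p)): Gödel ¬ of 0.5 = 0 (operand ≠ 0)

0.00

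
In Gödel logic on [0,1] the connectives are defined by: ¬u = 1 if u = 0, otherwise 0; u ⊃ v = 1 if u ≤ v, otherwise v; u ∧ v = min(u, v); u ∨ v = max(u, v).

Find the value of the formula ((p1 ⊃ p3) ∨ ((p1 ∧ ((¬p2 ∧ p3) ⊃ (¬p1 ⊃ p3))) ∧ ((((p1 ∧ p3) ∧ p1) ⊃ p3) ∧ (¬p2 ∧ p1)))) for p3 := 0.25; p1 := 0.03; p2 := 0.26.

1.00

(p1 ⊃ p3): 0.03 ≤ 0.25, so result = 1
¬p2: Gödel ¬ of 0.26 = 0 (operand ≠ 0)
(¬p2 ∧ p3) = min(0, 0.25) = 0
¬p1: Gödel ¬ of 0.03 = 0 (operand ≠ 0)
(¬p1 ⊃ p3): 0 ≤ 0.25, so result = 1
((¬p2 ∧ p3) ⊃ (¬p1 ⊃ p3)): 0 ≤ 1, so result = 1
(p1 ∧ ((¬p2 ∧ p3) ⊃ (¬p1 ⊃ p3))) = min(0.03, 1) = 0.03
(p1 ∧ p3) = min(0.03, 0.25) = 0.03
((p1 ∧ p3) ∧ p1) = min(0.03, 0.03) = 0.03
(((p1 ∧ p3) ∧ p1) ⊃ p3): 0.03 ≤ 0.25, so result = 1
¬p2: Gödel ¬ of 0.26 = 0 (operand ≠ 0)
(¬p2 ∧ p1) = min(0, 0.03) = 0
((((p1 ∧ p3) ∧ p1) ⊃ p3) ∧ (¬p2 ∧ p1)) = min(1, 0) = 0
((p1 ∧ ((¬p2 ∧ p3) ⊃ (¬p1 ⊃ p3))) ∧ ((((p1 ∧ p3) ∧ p1) ⊃ p3) ∧ (¬p2 ∧ p1))) = min(0.03, 0) = 0
((p1 ⊃ p3) ∨ ((p1 ∧ ((¬p2 ∧ p3) ⊃ (¬p1 ⊃ p3))) ∧ ((((p1 ∧ p3) ∧ p1) ⊃ p3) ∧ (¬p2 ∧ p1)))) = max(1, 0) = 1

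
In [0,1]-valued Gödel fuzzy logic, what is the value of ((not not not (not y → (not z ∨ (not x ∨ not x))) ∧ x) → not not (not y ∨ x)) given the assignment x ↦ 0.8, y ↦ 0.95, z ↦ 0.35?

1.00

not y: Gödel ¬ of 0.95 = 0 (operand ≠ 0)
not z: Gödel ¬ of 0.35 = 0 (operand ≠ 0)
not x: Gödel ¬ of 0.8 = 0 (operand ≠ 0)
not x: Gödel ¬ of 0.8 = 0 (operand ≠ 0)
(not x ∨ not x) = max(0, 0) = 0
(not z ∨ (not x ∨ not x)) = max(0, 0) = 0
(not y → (not z ∨ (not x ∨ not x))): 0 ≤ 0, so result = 1
not (not y → (not z ∨ (not x ∨ not x))): Gödel ¬ of 1 = 0 (operand ≠ 0)
not not (not y → (not z ∨ (not x ∨ not x))): Gödel ¬ of 0 = 1 (operand is 0)
not not not (not y → (not z ∨ (not x ∨ not x))): Gödel ¬ of 1 = 0 (operand ≠ 0)
(not not not (not y → (not z ∨ (not x ∨ not x))) ∧ x) = min(0, 0.8) = 0
not y: Gödel ¬ of 0.95 = 0 (operand ≠ 0)
(not y ∨ x) = max(0, 0.8) = 0.8
not (not y ∨ x): Gödel ¬ of 0.8 = 0 (operand ≠ 0)
not not (not y ∨ x): Gödel ¬ of 0 = 1 (operand is 0)
((not not not (not y → (not z ∨ (not x ∨ not x))) ∧ x) → not not (not y ∨ x)): 0 ≤ 1, so result = 1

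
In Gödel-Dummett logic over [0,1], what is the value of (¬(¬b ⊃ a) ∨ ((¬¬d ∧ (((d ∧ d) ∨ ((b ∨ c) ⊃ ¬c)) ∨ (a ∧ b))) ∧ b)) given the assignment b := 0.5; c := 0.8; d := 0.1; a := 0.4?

0.40

¬b: Gödel ¬ of 0.5 = 0 (operand ≠ 0)
(¬b ⊃ a): 0 ≤ 0.4, so result = 1
¬(¬b ⊃ a): Gödel ¬ of 1 = 0 (operand ≠ 0)
¬d: Gödel ¬ of 0.1 = 0 (operand ≠ 0)
¬¬d: Gödel ¬ of 0 = 1 (operand is 0)
(d ∧ d) = min(0.1, 0.1) = 0.1
(b ∨ c) = max(0.5, 0.8) = 0.8
¬c: Gödel ¬ of 0.8 = 0 (operand ≠ 0)
((b ∨ c) ⊃ ¬c): 0.8 > 0, so result = 0
((d ∧ d) ∨ ((b ∨ c) ⊃ ¬c)) = max(0.1, 0) = 0.1
(a ∧ b) = min(0.4, 0.5) = 0.4
(((d ∧ d) ∨ ((b ∨ c) ⊃ ¬c)) ∨ (a ∧ b)) = max(0.1, 0.4) = 0.4
(¬¬d ∧ (((d ∧ d) ∨ ((b ∨ c) ⊃ ¬c)) ∨ (a ∧ b))) = min(1, 0.4) = 0.4
((¬¬d ∧ (((d ∧ d) ∨ ((b ∨ c) ⊃ ¬c)) ∨ (a ∧ b))) ∧ b) = min(0.4, 0.5) = 0.4
(¬(¬b ⊃ a) ∨ ((¬¬d ∧ (((d ∧ d) ∨ ((b ∨ c) ⊃ ¬c)) ∨ (a ∧ b))) ∧ b)) = max(0, 0.4) = 0.4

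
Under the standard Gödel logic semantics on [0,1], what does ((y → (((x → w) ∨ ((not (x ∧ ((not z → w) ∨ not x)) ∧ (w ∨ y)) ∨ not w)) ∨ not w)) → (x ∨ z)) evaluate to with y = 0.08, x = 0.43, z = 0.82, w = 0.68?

(x → w): 0.43 ≤ 0.68, so result = 1
not z: Gödel ¬ of 0.82 = 0 (operand ≠ 0)
(not z → w): 0 ≤ 0.68, so result = 1
not x: Gödel ¬ of 0.43 = 0 (operand ≠ 0)
((not z → w) ∨ not x) = max(1, 0) = 1
(x ∧ ((not z → w) ∨ not x)) = min(0.43, 1) = 0.43
not (x ∧ ((not z → w) ∨ not x)): Gödel ¬ of 0.43 = 0 (operand ≠ 0)
(w ∨ y) = max(0.68, 0.08) = 0.68
(not (x ∧ ((not z → w) ∨ not x)) ∧ (w ∨ y)) = min(0, 0.68) = 0
not w: Gödel ¬ of 0.68 = 0 (operand ≠ 0)
((not (x ∧ ((not z → w) ∨ not x)) ∧ (w ∨ y)) ∨ not w) = max(0, 0) = 0
((x → w) ∨ ((not (x ∧ ((not z → w) ∨ not x)) ∧ (w ∨ y)) ∨ not w)) = max(1, 0) = 1
not w: Gödel ¬ of 0.68 = 0 (operand ≠ 0)
(((x → w) ∨ ((not (x ∧ ((not z → w) ∨ not x)) ∧ (w ∨ y)) ∨ not w)) ∨ not w) = max(1, 0) = 1
(y → (((x → w) ∨ ((not (x ∧ ((not z → w) ∨ not x)) ∧ (w ∨ y)) ∨ not w)) ∨ not w)): 0.08 ≤ 1, so result = 1
(x ∨ z) = max(0.43, 0.82) = 0.82
((y → (((x → w) ∨ ((not (x ∧ ((not z → w) ∨ not x)) ∧ (w ∨ y)) ∨ not w)) ∨ not w)) → (x ∨ z)): 1 > 0.82, so result = 0.82

0.82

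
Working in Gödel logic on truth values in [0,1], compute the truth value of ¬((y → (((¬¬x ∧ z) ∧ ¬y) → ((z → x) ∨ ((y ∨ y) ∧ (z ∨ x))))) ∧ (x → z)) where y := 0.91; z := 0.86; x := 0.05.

¬x: Gödel ¬ of 0.05 = 0 (operand ≠ 0)
¬¬x: Gödel ¬ of 0 = 1 (operand is 0)
(¬¬x ∧ z) = min(1, 0.86) = 0.86
¬y: Gödel ¬ of 0.91 = 0 (operand ≠ 0)
((¬¬x ∧ z) ∧ ¬y) = min(0.86, 0) = 0
(z → x): 0.86 > 0.05, so result = 0.05
(y ∨ y) = max(0.91, 0.91) = 0.91
(z ∨ x) = max(0.86, 0.05) = 0.86
((y ∨ y) ∧ (z ∨ x)) = min(0.91, 0.86) = 0.86
((z → x) ∨ ((y ∨ y) ∧ (z ∨ x))) = max(0.05, 0.86) = 0.86
(((¬¬x ∧ z) ∧ ¬y) → ((z → x) ∨ ((y ∨ y) ∧ (z ∨ x)))): 0 ≤ 0.86, so result = 1
(y → (((¬¬x ∧ z) ∧ ¬y) → ((z → x) ∨ ((y ∨ y) ∧ (z ∨ x))))): 0.91 ≤ 1, so result = 1
(x → z): 0.05 ≤ 0.86, so result = 1
((y → (((¬¬x ∧ z) ∧ ¬y) → ((z → x) ∨ ((y ∨ y) ∧ (z ∨ x))))) ∧ (x → z)) = min(1, 1) = 1
¬((y → (((¬¬x ∧ z) ∧ ¬y) → ((z → x) ∨ ((y ∨ y) ∧ (z ∨ x))))) ∧ (x → z)): Gödel ¬ of 1 = 0 (operand ≠ 0)

0.00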